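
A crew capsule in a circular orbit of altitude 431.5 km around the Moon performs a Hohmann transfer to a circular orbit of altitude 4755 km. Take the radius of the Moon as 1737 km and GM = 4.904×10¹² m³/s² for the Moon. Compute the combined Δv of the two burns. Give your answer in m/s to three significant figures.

r₁ = 1737 + 431.5 = 2168.5 km = 2.1685×10⁶ m.
r₂ = 1737 + 4755 = 6492.0 km = 6.4920×10⁶ m.
Transfer ellipse a_t = (r₁ + r₂)/2 = 4.330×10⁶ m.
At r₁: circular v_c1 = √(μ/r₁) = 1504 m/s; transfer-perilune v_p = √[μ(2/r₁ − 1/a_t)] = 1841 m/s.
Δv₁ = v_p − v_c1 = 337.5 m/s.
At r₂: circular v_c2 = √(μ/r₂) = 869.1 m/s; transfer-apolune v_a = √[μ(2/r₂ − 1/a_t)] = 615.0 m/s.
Δv₂ = v_c2 − v_a = 254.1 m/s.
Total Δv = Δv₁ + Δv₂ = 591.6 m/s.

Δv_total ≈ 592 m/s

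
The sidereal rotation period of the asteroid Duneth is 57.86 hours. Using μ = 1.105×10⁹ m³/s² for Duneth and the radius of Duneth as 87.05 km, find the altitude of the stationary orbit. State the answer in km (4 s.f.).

h_sync ≈ 979.8 km

T = 57.86 hours = 2.083×10⁵ s.
A synchronous orbit has period T, so by Kepler's third law a = (μT²/4π²)^(1/3).
μT²/4π² = 1.105×10⁹ × (2.083×10⁵)² / 39.48 = 1.214×10¹⁸ m³.
a = 1.067×10⁶ m = 1066.9 km.
Altitude h = a − R = 1066.9 − 87.05 = 979.84 km.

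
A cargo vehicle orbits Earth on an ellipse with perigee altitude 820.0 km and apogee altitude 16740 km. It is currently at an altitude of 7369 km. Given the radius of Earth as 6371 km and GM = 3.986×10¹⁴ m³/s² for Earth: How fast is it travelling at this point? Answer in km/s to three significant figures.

r_p = 6371 + 820.0 = 7191.0 km = 7.1910×10⁶ m.
r_a = 6371 + 16740 = 23111 km = 2.3111×10⁷ m.
r = 6371 + 7369 = 13740 km = 1.374×10⁷ m.
Semi-major axis a = (r_p + r_a)/2 = 15151 km = 1.515×10⁷ m.
Vis-viva: v² = μ(2/r − 1/a) = 3.986×10¹⁴ × (1.456×10⁻⁷ − 6.600×10⁻⁸) = 3.171×10⁷ m²/s².
v = 5631 m/s = 5.631 km/s.

v ≈ 5.63 km/s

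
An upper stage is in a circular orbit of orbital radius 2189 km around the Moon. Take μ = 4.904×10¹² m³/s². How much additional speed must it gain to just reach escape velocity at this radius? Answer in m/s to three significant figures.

Δv ≈ 620 m/s

r = 2189 km = 2.189×10⁶ m.
Circular speed v_c = √(μ/r) = 1497 m/s.
Escape speed v_esc = √(2μ/r) = √2 × v_c = 2117 m/s.
Δv = v_esc − v_c = 620.0 m/s.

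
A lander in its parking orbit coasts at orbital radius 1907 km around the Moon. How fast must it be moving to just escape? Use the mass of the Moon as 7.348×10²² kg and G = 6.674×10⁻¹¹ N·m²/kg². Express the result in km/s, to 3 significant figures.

μ = GM = 6.674×10⁻¹¹ × 7.348×10²² = 4.904×10¹² m³/s².
r = 1907 km = 1.907×10⁶ m.
Escape speed v_esc = √(2μ/r) = √(2 × 4.904×10¹² / 1.907×10⁶) = √(5.143×10⁶) = 2268 m/s.
= 2.268 km/s.

v_esc ≈ 2.27 km/s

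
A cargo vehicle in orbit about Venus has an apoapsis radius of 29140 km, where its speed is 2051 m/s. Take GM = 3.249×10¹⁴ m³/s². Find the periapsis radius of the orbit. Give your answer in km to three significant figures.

periapsis radius ≈ 6780 km

r_a = 2.914×10⁷ m.
Specific energy ε = v²/2 − μ/r = -9.046×10⁶ J/kg, so a = −μ/(2ε) = 1.796×10⁷ m.
The apsides satisfy r_p + r_a = 2a, so the periapsis radius is 2a − r_a = 6.775×10⁶ m = 6775.1 km.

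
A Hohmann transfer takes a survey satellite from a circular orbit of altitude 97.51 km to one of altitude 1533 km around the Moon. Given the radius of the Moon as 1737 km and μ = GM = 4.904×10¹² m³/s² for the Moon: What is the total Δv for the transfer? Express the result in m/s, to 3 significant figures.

r₁ = 1737 + 97.51 = 1834.5 km = 1.8345×10⁶ m.
r₂ = 1737 + 1533 = 3270.0 km = 3.2700×10⁶ m.
Transfer ellipse a_t = (r₁ + r₂)/2 = 2.552×10⁶ m.
At r₁: circular v_c1 = √(μ/r₁) = 1635 m/s; transfer-perilune v_p = √[μ(2/r₁ − 1/a_t)] = 1851 m/s.
Δv₁ = v_p − v_c1 = 215.7 m/s.
At r₂: circular v_c2 = √(μ/r₂) = 1225 m/s; transfer-apolune v_a = √[μ(2/r₂ − 1/a_t)] = 1038 m/s.
Δv₂ = v_c2 − v_a = 186.4 m/s.
Total Δv = Δv₁ + Δv₂ = 402.0 m/s.

Δv_total ≈ 402 m/s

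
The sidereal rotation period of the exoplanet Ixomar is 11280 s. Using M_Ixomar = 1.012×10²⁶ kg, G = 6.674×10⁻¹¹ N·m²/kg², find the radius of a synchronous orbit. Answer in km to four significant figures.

μ = GM = 6.674×10⁻¹¹ × 1.012×10²⁶ = 6.754×10¹⁵ m³/s².
A synchronous orbit has period T, so by Kepler's third law a = (μT²/4π²)^(1/3).
μT²/4π² = 6.754×10¹⁵ × (1.128×10⁴)² / 39.48 = 2.177×10²² m³.
a = 2.792×10⁷ m = 27922 km.

r_sync ≈ 27920 km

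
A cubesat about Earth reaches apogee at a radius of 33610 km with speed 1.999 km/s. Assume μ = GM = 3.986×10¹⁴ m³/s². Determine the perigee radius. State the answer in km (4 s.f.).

perigee radius ≈ 6810 km

r_a = 3.361×10⁷ m.
Specific energy ε = v²/2 − μ/r = -9.862×10⁶ J/kg, so a = −μ/(2ε) = 2.021×10⁷ m.
The apsides satisfy r_p + r_a = 2a, so the perigee radius is 2a − r_a = 6.810×10⁶ m = 6809.5 km.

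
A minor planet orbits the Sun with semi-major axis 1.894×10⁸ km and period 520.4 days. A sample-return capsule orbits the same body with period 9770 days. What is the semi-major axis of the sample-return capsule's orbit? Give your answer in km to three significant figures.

a₂ ≈ 1.34×10⁹ km

Kepler's third law: a³ ∝ T², so a₂ = a₁ (T₂/T₁)^(2/3).
T₂/T₁ = 18.77, (T₂/T₁)^(2/3) = 7.064.
a₂ = 1.894×10⁸ × 7.064 = 1.338×10⁹ km.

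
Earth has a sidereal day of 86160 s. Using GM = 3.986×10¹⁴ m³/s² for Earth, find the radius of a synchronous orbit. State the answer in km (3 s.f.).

A synchronous orbit has period T, so by Kepler's third law a = (μT²/4π²)^(1/3).
μT²/4π² = 3.986×10¹⁴ × (8.616×10⁴)² / 39.48 = 7.495×10²² m³.
a = 4.216×10⁷ m = 42163 km.

r_sync ≈ 42200 km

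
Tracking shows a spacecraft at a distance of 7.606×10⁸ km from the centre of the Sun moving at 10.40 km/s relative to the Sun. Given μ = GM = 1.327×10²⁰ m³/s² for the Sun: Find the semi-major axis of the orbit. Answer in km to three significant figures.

a ≈ 5.51×10⁸ km

r = 7.606×10¹¹ m.
Specific orbital energy ε = v²/2 − μ/r = (10400)²/2 − 1.327×10²⁰/7.606×10¹¹ = -1.204×10⁸ J/kg.
Since ε = −μ/(2a), a = −μ/(2ε) = 5.511×10¹¹ m = 5.5114×10⁸ km.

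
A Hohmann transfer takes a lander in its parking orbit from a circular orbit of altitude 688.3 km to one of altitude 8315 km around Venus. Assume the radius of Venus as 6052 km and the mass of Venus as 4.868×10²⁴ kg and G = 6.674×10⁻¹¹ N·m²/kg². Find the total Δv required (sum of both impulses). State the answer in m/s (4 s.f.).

μ = GM = 6.674×10⁻¹¹ × 4.868×10²⁴ = 3.249×10¹⁴ m³/s².
r₁ = 6052 + 688.3 = 6740.3 km = 6.7403×10⁶ m.
r₂ = 6052 + 8315 = 14367 km = 1.4367×10⁷ m.
Transfer ellipse a_t = (r₁ + r₂)/2 = 1.055×10⁷ m.
At r₁: circular v_c1 = √(μ/r₁) = 6943 m/s; transfer-periapsis v_p = √[μ(2/r₁ − 1/a_t)] = 8100 m/s.
Δv₁ = v_p − v_c1 = 1158 m/s.
At r₂: circular v_c2 = √(μ/r₂) = 4755 m/s; transfer-apoapsis v_a = √[μ(2/r₂ − 1/a_t)] = 3800 m/s.
Δv₂ = v_c2 − v_a = 955.0 m/s.
Total Δv = Δv₁ + Δv₂ = 2113 m/s.

Δv_total ≈ 2113 m/s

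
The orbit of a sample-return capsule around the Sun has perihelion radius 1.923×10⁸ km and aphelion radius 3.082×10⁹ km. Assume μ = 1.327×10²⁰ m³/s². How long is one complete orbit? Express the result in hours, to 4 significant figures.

Semi-major axis a = (r_p + r_a)/2 = (1.9230×10⁸ + 3.0820×10⁹)/2 = 1.6372×10⁹ km = 1.637×10¹² m.
By Kepler's third law T = 2π√(a³/μ) = 2π × 1.818×10⁸ = 1.143×10⁹ s.
= 3.174×10⁵ hours.

T ≈ 317400 hours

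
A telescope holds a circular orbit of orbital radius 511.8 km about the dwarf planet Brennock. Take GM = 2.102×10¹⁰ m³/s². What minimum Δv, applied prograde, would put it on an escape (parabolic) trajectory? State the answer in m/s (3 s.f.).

r = 511.8 km = 5.118×10⁵ m.
Circular speed v_c = √(μ/r) = 202.7 m/s.
Escape speed v_esc = √(2μ/r) = √2 × v_c = 286.6 m/s.
Δv = v_esc − v_c = 83.94 m/s.

Δv ≈ 83.9 m/s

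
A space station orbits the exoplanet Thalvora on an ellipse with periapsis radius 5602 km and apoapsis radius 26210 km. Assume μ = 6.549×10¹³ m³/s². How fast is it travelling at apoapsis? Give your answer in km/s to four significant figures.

Semi-major axis a = (r_p + r_a)/2 = 15906 km = 1.591×10⁷ m.
Vis-viva: v² = μ(2/r − 1/a) = 6.549×10¹³ × (7.631×10⁻⁸ − 6.287×10⁻⁸) = 8.800×10⁵ m²/s².
v = 938.1 m/s = 0.9381 km/s.

v ≈ 0.9381 km/s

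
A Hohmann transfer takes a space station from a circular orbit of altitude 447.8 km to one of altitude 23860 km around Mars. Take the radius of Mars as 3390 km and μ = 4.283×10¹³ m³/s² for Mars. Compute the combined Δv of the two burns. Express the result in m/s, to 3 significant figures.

r₁ = 3390 + 447.8 = 3837.8 km = 3.8378×10⁶ m.
r₂ = 3390 + 23860 = 27250 km = 2.7250×10⁷ m.
Transfer ellipse a_t = (r₁ + r₂)/2 = 1.554×10⁷ m.
At r₁: circular v_c1 = √(μ/r₁) = 3341 m/s; transfer-periapsis v_p = √[μ(2/r₁ − 1/a_t)] = 4423 m/s.
Δv₁ = v_p − v_c1 = 1083 m/s.
At r₂: circular v_c2 = √(μ/r₂) = 1254 m/s; transfer-apoapsis v_a = √[μ(2/r₂ − 1/a_t)] = 622.9 m/s.
Δv₂ = v_c2 − v_a = 630.7 m/s.
Total Δv = Δv₁ + Δv₂ = 1713 m/s.

Δv_total ≈ 1710 m/s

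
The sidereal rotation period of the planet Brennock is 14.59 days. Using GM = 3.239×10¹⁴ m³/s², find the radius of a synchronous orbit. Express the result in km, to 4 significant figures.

r_sync ≈ 2.354×10⁵ km

T = 14.59 days = 1.261×10⁶ s.
A synchronous orbit has period T, so by Kepler's third law a = (μT²/4π²)^(1/3).
μT²/4π² = 3.239×10¹⁴ × (1.261×10⁶)² / 39.48 = 1.304×10²⁵ m³.
a = 2.354×10⁸ m = 2.3536×10⁵ km.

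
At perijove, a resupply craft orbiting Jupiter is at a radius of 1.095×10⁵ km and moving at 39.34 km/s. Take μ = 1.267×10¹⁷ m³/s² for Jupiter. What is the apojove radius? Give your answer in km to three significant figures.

apojove radius ≈ 2.21×10⁵ km

r_p = 1.095×10⁸ m.
Specific energy ε = v²/2 − μ/r = -3.833×10⁸ J/kg, so a = −μ/(2ε) = 1.653×10⁸ m.
The apsides satisfy r_p + r_a = 2a, so the apojove radius is 2a − r_p = 2.211×10⁸ m = 2.2109×10⁵ km.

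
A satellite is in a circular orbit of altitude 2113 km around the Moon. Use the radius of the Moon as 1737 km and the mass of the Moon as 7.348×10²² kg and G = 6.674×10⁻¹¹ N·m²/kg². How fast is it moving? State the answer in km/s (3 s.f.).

μ = GM = 6.674×10⁻¹¹ × 7.348×10²² = 4.904×10¹² m³/s².
r = 1737 + 2113 = 3850.0 km = 3.8500×10⁶ m.
For a circular orbit v = √(μ/r) = √(4.904×10¹² / 3.850×10⁶) = √(1.274×10⁶) = 1129 m/s.
That is 1.129 km/s.

v ≈ 1.13 km/s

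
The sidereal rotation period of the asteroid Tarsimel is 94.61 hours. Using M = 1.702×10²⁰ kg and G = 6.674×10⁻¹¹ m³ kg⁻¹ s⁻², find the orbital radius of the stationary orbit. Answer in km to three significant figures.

μ = GM = 6.674×10⁻¹¹ × 1.702×10²⁰ = 1.136×10¹⁰ m³/s².
T = 94.61 hours = 3.406×10⁵ s.
A synchronous orbit has period T, so by Kepler's third law a = (μT²/4π²)^(1/3).
μT²/4π² = 1.136×10¹⁰ × (3.406×10⁵)² / 39.48 = 3.338×10¹⁹ m³.
a = 3.220×10⁶ m = 3219.7 km.

r_sync ≈ 3220 km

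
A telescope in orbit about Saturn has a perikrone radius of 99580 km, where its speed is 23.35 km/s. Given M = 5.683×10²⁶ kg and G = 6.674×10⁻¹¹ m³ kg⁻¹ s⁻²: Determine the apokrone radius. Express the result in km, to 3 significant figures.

μ = GM = 6.674×10⁻¹¹ × 5.683×10²⁶ = 3.793×10¹⁶ m³/s².
r_p = 9.958×10⁷ m.
Specific energy ε = v²/2 − μ/r = -1.083×10⁸ J/kg, so a = −μ/(2ε) = 1.752×10⁸ m.
The apsides satisfy r_p + r_a = 2a, so the apokrone radius is 2a − r_p = 2.507×10⁸ m = 2.5073×10⁵ km.

apokrone radius ≈ 2.51×10⁵ km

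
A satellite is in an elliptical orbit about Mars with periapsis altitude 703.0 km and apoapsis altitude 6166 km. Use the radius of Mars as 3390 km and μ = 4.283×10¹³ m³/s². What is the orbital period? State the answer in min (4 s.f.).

T ≈ 285.3 min

r_p = 3390 + 703.0 = 4093.0 km = 4.0930×10⁶ m.
r_a = 3390 + 6166 = 9556.0 km = 9.5560×10⁶ m.
Semi-major axis a = (r_p + r_a)/2 = (4093.0 + 9556.0)/2 = 6824.5 km = 6.824×10⁶ m.
By Kepler's third law T = 2π√(a³/μ) = 2π × 2.724×10³ = 1.712×10⁴ s.
= 285.3 min.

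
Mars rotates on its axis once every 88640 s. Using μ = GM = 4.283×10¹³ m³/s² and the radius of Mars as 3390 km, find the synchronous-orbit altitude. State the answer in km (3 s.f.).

h_sync ≈ 17000 km

A synchronous orbit has period T, so by Kepler's third law a = (μT²/4π²)^(1/3).
μT²/4π² = 4.283×10¹³ × (8.864×10⁴)² / 39.48 = 8.524×10²¹ m³.
a = 2.043×10⁷ m = 20428 km.
Altitude h = a − R = 20428 − 3390 = 17038 km.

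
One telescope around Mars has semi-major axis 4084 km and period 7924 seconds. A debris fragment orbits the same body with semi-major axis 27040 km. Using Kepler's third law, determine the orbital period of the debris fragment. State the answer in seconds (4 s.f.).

T₂ ≈ 1.350×10⁵ seconds

Kepler's third law: T² ∝ a³, so T₂ = T₁ (a₂/a₁)^(3/2).
a₂/a₁ = 6.621, (a₂/a₁)^(3/2) = 17.04.
T₂ = 7924 × 17.04 = 1.350×10⁵ seconds.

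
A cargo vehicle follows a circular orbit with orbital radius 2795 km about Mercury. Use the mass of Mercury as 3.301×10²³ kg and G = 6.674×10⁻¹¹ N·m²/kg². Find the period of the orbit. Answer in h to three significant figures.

μ = GM = 6.674×10⁻¹¹ × 3.301×10²³ = 2.203×10¹³ m³/s².
r = 2795 km = 2.795×10⁶ m.
Kepler's third law: T = 2π√(r³/μ) = 2π√((2.795×10⁶)³ / 2.203×10¹³).
r³/μ = 9.911×10⁵ s², so T = 2π × 9.955×10² = 6.255×10³ s.
Converting: 6.255×10³ s ÷ 3600 = 1.738 h.

T ≈ 1.74 h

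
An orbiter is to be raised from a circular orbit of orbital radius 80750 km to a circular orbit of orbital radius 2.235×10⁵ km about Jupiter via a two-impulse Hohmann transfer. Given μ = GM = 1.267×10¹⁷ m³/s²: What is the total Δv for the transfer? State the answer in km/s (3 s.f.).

r₁ = 80750 km = 8.075×10⁷ m.
r₂ = 2.235×10⁵ km = 2.235×10⁸ m.
Transfer ellipse a_t = (r₁ + r₂)/2 = 1.521×10⁸ m.
At r₁: circular v_c1 = √(μ/r₁) = 39610 m/s; transfer-perijove v_p = √[μ(2/r₁ − 1/a_t)] = 48010 m/s.
Δv₁ = v_p − v_c1 = 8402 m/s.
At r₂: circular v_c2 = √(μ/r₂) = 23810 m/s; transfer-apojove v_a = √[μ(2/r₂ − 1/a_t)] = 17350 m/s.
Δv₂ = v_c2 − v_a = 6463 m/s.
Total Δv = Δv₁ + Δv₂ = 14860 m/s = 14.86 km/s.

Δv_total ≈ 14.9 km/s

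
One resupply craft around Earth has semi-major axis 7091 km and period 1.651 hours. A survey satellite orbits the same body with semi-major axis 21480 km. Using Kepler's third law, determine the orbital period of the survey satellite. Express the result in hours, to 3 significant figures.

T₂ ≈ 8.70 hours

Kepler's third law: T² ∝ a³, so T₂ = T₁ (a₂/a₁)^(3/2).
a₂/a₁ = 3.029, (a₂/a₁)^(3/2) = 5.272.
T₂ = 1.651 × 5.272 = 8.704 hours.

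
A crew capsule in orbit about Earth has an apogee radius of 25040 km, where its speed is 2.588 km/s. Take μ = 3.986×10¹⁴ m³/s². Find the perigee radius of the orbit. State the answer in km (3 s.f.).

r_a = 2.504×10⁷ m.
Specific energy ε = v²/2 − μ/r = -1.257×10⁷ J/kg, so a = −μ/(2ε) = 1.586×10⁷ m.
The apsides satisfy r_p + r_a = 2a, so the perigee radius is 2a − r_a = 6.671×10⁶ m = 6671.3 km.

perigee radius ≈ 6670 km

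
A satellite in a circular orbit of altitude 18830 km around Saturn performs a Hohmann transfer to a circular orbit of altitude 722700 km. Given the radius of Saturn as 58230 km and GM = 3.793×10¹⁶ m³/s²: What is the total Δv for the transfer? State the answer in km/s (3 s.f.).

r₁ = 58230 + 18830 = 77060 km = 7.7060×10⁷ m.
r₂ = 58230 + 722700 = 780930 km = 7.8093×10⁸ m.
Transfer ellipse a_t = (r₁ + r₂)/2 = 4.290×10⁸ m.
At r₁: circular v_c1 = √(μ/r₁) = 22190 m/s; transfer-perikrone v_p = √[μ(2/r₁ − 1/a_t)] = 29930 m/s.
Δv₁ = v_p − v_c1 = 7748 m/s.
At r₂: circular v_c2 = √(μ/r₂) = 6969 m/s; transfer-apokrone v_a = √[μ(2/r₂ − 1/a_t)] = 2954 m/s.
Δv₂ = v_c2 − v_a = 4015 m/s.
Total Δv = Δv₁ + Δv₂ = 11760 m/s = 11.76 km/s.

Δv_total ≈ 11.8 km/s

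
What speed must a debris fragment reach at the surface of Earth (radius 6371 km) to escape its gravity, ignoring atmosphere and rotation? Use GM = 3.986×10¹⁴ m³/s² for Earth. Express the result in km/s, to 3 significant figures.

r = R = 6.371×10⁶ m.
Escape speed v_esc = √(2μ/r) = √(2 × 3.986×10¹⁴ / 6.371×10⁶) = √(1.251×10⁸) = 11190 m/s.
= 11.19 km/s.

v_esc ≈ 11.2 km/s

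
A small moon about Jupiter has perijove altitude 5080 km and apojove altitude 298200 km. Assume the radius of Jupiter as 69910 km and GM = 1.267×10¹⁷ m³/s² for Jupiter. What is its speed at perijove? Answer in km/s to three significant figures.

v ≈ 53.0 km/s

r_p = 69910 + 5080 = 74990 km = 7.4990×10⁷ m.
r_a = 69910 + 298200 = 368110 km = 3.6811×10⁸ m.
Semi-major axis a = (r_p + r_a)/2 = 2.2155×10⁵ km = 2.216×10⁸ m.
Vis-viva: v² = μ(2/r − 1/a) = 1.267×10¹⁷ × (2.667×10⁻⁸ − 4.514×10⁻⁹) = 2.807×10⁹ m²/s².
v = 52980 m/s = 52.98 km/s.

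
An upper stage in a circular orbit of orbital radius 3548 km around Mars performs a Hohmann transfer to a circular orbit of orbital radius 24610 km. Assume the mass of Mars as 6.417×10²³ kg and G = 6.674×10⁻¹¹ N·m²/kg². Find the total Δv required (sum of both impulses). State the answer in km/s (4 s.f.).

Δv_total ≈ 1.776 km/s

μ = GM = 6.674×10⁻¹¹ × 6.417×10²³ = 4.283×10¹³ m³/s².
r₁ = 3548 km = 3.548×10⁶ m.
r₂ = 24610 km = 2.461×10⁷ m.
Transfer ellipse a_t = (r₁ + r₂)/2 = 1.408×10⁷ m.
At r₁: circular v_c1 = √(μ/r₁) = 3474 m/s; transfer-periapsis v_p = √[μ(2/r₁ − 1/a_t)] = 4593 m/s.
Δv₁ = v_p − v_c1 = 1119 m/s.
At r₂: circular v_c2 = √(μ/r₂) = 1319 m/s; transfer-apoapsis v_a = √[μ(2/r₂ − 1/a_t)] = 662.2 m/s.
Δv₂ = v_c2 − v_a = 656.9 m/s.
Total Δv = Δv₁ + Δv₂ = 1776 m/s = 1.776 km/s.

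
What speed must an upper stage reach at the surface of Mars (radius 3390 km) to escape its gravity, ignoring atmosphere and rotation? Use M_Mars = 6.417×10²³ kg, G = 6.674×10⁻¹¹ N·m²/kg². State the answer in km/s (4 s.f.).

v_esc ≈ 5.027 km/s

μ = GM = 6.674×10⁻¹¹ × 6.417×10²³ = 4.283×10¹³ m³/s².
r = R = 3.390×10⁶ m.
Escape speed v_esc = √(2μ/r) = √(2 × 4.283×10¹³ / 3.390×10⁶) = √(2.527×10⁷) = 5027 m/s.
= 5.027 km/s.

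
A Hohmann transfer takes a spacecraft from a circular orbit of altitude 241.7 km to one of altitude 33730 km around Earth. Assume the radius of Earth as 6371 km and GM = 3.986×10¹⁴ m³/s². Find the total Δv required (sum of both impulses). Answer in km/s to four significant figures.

r₁ = 6371 + 241.7 = 6612.7 km = 6.6127×10⁶ m.
r₂ = 6371 + 33730 = 40101 km = 4.0101×10⁷ m.
Transfer ellipse a_t = (r₁ + r₂)/2 = 2.336×10⁷ m.
At r₁: circular v_c1 = √(μ/r₁) = 7764 m/s; transfer-perigee v_p = √[μ(2/r₁ − 1/a_t)] = 10170 m/s.
Δv₁ = v_p − v_c1 = 2409 m/s.
At r₂: circular v_c2 = √(μ/r₂) = 3153 m/s; transfer-apogee v_a = √[μ(2/r₂ − 1/a_t)] = 1678 m/s.
Δv₂ = v_c2 − v_a = 1475 m/s.
Total Δv = Δv₁ + Δv₂ = 3884 m/s = 3.884 km/s.

Δv_total ≈ 3.884 km/s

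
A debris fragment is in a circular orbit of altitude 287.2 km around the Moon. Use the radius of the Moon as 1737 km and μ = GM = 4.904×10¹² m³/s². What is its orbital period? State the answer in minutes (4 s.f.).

T ≈ 136.2 minutes

r = 1737 + 287.2 = 2024.2 km = 2.0242×10⁶ m.
Kepler's third law: T = 2π√(r³/μ) = 2π√((2.024×10⁶)³ / 4.904×10¹²).
r³/μ = 1.691×10⁶ s², so T = 2π × 1.300×10³ = 8.171×10³ s.
Converting: 8.171×10³ s ÷ 60.00 = 136.2 minutes.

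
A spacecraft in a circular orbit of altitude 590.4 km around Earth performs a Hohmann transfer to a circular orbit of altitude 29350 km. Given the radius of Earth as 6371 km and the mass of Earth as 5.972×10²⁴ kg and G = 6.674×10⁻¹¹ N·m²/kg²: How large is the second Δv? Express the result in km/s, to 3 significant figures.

Δv ≈ 1.43 km/s

μ = GM = 6.674×10⁻¹¹ × 5.972×10²⁴ = 3.986×10¹⁴ m³/s².
r₁ = 6371 + 590.4 = 6961.4 km = 6.9614×10⁶ m.
r₂ = 6371 + 29350 = 35721 km = 3.5721×10⁷ m.
Transfer ellipse a_t = (r₁ + r₂)/2 = 2.134×10⁷ m.
At r₁: circular v_c1 = √(μ/r₁) = 7567 m/s; transfer-perigee v_p = √[μ(2/r₁ − 1/a_t)] = 9789 m/s.
At r₂: circular v_c2 = √(μ/r₂) = 3340 m/s; transfer-apogee v_a = √[μ(2/r₂ − 1/a_t)] = 1908 m/s.
Δv₂ = v_c2 − v_a = 1433 m/s.
= 1.433 km/s.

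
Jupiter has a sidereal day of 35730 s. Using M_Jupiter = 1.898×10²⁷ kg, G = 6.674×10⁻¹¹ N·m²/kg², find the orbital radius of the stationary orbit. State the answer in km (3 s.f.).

r_sync ≈ 1.60×10⁵ km

μ = GM = 6.674×10⁻¹¹ × 1.898×10²⁷ = 1.267×10¹⁷ m³/s².
A synchronous orbit has period T, so by Kepler's third law a = (μT²/4π²)^(1/3).
μT²/4π² = 1.267×10¹⁷ × (3.573×10⁴)² / 39.48 = 4.096×10²⁴ m³.
a = 1.600×10⁸ m = 1.6000×10⁵ km.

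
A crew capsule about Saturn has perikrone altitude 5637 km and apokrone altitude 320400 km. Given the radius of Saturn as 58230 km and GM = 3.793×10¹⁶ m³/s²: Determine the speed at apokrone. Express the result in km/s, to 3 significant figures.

r_p = 58230 + 5637 = 63867 km = 6.3867×10⁷ m.
r_a = 58230 + 320400 = 378630 km = 3.7863×10⁸ m.
Semi-major axis a = (r_p + r_a)/2 = 2.2125×10⁵ km = 2.212×10⁸ m.
Vis-viva: v² = μ(2/r − 1/a) = 3.793×10¹⁶ × (5.282×10⁻⁹ − 4.520×10⁻⁹) = 2.892×10⁷ m²/s².
v = 5378 m/s = 5.378 km/s.

v ≈ 5.38 km/s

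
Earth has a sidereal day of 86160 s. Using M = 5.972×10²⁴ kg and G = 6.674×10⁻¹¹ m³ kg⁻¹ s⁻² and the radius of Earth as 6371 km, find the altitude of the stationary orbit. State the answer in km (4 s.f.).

μ = GM = 6.674×10⁻¹¹ × 5.972×10²⁴ = 3.986×10¹⁴ m³/s².
A synchronous orbit has period T, so by Kepler's third law a = (μT²/4π²)^(1/3).
μT²/4π² = 3.986×10¹⁴ × (8.616×10⁴)² / 39.48 = 7.495×10²² m³.
a = 4.216×10⁷ m = 42162 km.
Altitude h = a − R = 42162 − 6371 = 35791 km.

h_sync ≈ 35790 km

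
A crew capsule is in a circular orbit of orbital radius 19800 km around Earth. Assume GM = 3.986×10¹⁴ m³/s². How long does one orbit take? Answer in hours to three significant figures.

r = 19800 km = 1.980×10⁷ m.
Kepler's third law: T = 2π√(r³/μ) = 2π√((1.980×10⁷)³ / 3.986×10¹⁴).
r³/μ = 1.947×10⁷ s², so T = 2π × 4.413×10³ = 2.773×10⁴ s.
Converting: 2.773×10⁴ s ÷ 3600 = 7.702 hours.

T ≈ 7.70 hours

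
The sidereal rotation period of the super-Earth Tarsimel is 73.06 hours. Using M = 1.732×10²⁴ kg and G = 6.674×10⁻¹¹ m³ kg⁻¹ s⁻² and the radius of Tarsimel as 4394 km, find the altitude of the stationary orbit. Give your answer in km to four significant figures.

h_sync ≈ 54330 km

μ = GM = 6.674×10⁻¹¹ × 1.732×10²⁴ = 1.156×10¹⁴ m³/s².
T = 73.06 hours = 2.630×10⁵ s.
A synchronous orbit has period T, so by Kepler's third law a = (μT²/4π²)^(1/3).
μT²/4π² = 1.156×10¹⁴ × (2.630×10⁵)² / 39.48 = 2.026×10²³ m³.
a = 5.873×10⁷ m = 58728 km.
Altitude h = a − R = 58728 − 4394 = 54334 km.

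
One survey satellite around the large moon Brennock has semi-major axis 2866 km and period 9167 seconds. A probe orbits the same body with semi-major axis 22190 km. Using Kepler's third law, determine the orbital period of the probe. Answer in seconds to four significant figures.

Kepler's third law: T² ∝ a³, so T₂ = T₁ (a₂/a₁)^(3/2).
a₂/a₁ = 7.742, (a₂/a₁)^(3/2) = 21.54.
T₂ = 9167 × 21.54 = 1.975×10⁵ seconds.

T₂ ≈ 1.975×10⁵ seconds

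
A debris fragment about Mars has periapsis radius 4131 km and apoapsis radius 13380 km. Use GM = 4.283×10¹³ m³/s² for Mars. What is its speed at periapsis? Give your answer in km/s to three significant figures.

v ≈ 3.98 km/s

Semi-major axis a = (r_p + r_a)/2 = 8755.5 km = 8.756×10⁶ m.
Vis-viva: v² = μ(2/r − 1/a) = 4.283×10¹³ × (4.841×10⁻⁷ − 1.142×10⁻⁷) = 1.584×10⁷ m²/s².
v = 3980 m/s = 3.980 km/s.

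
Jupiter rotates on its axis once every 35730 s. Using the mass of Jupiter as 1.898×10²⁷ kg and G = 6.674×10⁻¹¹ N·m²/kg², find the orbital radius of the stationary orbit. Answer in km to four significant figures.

r_sync ≈ 1.600×10⁵ km

μ = GM = 6.674×10⁻¹¹ × 1.898×10²⁷ = 1.267×10¹⁷ m³/s².
A synchronous orbit has period T, so by Kepler's third law a = (μT²/4π²)^(1/3).
μT²/4π² = 1.267×10¹⁷ × (3.573×10⁴)² / 39.48 = 4.096×10²⁴ m³.
a = 1.600×10⁸ m = 1.6000×10⁵ km.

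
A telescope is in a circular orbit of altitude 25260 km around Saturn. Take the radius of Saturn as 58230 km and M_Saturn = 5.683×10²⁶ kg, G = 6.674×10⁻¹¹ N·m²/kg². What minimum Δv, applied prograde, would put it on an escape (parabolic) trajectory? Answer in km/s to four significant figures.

Δv ≈ 8.829 km/s

μ = GM = 6.674×10⁻¹¹ × 5.683×10²⁶ = 3.793×10¹⁶ m³/s².
r = 58230 + 25260 = 83490 km = 8.3490×10⁷ m.
Circular speed v_c = √(μ/r) = 21310 m/s.
Escape speed v_esc = √(2μ/r) = √2 × v_c = 30140 m/s.
Δv = v_esc − v_c = 8829 m/s = 8.829 km/s.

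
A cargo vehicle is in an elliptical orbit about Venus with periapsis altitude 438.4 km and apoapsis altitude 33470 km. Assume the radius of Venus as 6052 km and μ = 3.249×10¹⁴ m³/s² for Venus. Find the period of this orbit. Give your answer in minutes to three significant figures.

T ≈ 641 minutes

r_p = 6052 + 438.4 = 6490.4 km = 6.4904×10⁶ m.
r_a = 6052 + 33470 = 39522 km = 3.9522×10⁷ m.
Semi-major axis a = (r_p + r_a)/2 = (6490.4 + 39522)/2 = 23006 km = 2.301×10⁷ m.
By Kepler's third law T = 2π√(a³/μ) = 2π × 6.122×10³ = 3.847×10⁴ s.
= 641.1 minutes.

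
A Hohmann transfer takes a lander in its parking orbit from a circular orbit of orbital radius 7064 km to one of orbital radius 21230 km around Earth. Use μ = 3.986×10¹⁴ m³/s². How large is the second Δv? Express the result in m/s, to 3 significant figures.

r₁ = 7064 km = 7.064×10⁶ m.
r₂ = 21230 km = 2.123×10⁷ m.
Transfer ellipse a_t = (r₁ + r₂)/2 = 1.415×10⁷ m.
At r₁: circular v_c1 = √(μ/r₁) = 7512 m/s; transfer-perigee v_p = √[μ(2/r₁ − 1/a_t)] = 9202 m/s.
At r₂: circular v_c2 = √(μ/r₂) = 4333 m/s; transfer-apogee v_a = √[μ(2/r₂ − 1/a_t)] = 3062 m/s.
Δv₂ = v_c2 − v_a = 1271 m/s.

Δv ≈ 1270 m/s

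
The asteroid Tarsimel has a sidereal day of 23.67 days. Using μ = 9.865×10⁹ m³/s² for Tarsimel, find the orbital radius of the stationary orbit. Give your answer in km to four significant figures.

r_sync ≈ 10150 km

T = 23.67 days = 2.045×10⁶ s.
A synchronous orbit has period T, so by Kepler's third law a = (μT²/4π²)^(1/3).
μT²/4π² = 9.865×10⁹ × (2.045×10⁶)² / 39.48 = 1.045×10²¹ m³.
a = 1.015×10⁷ m = 10148 km.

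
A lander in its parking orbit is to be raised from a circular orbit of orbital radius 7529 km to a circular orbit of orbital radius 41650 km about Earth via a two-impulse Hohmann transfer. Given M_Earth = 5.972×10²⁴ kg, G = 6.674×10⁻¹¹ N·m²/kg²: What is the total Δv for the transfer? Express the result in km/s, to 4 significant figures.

μ = GM = 6.674×10⁻¹¹ × 5.972×10²⁴ = 3.986×10¹⁴ m³/s².
r₁ = 7529 km = 7.529×10⁶ m.
r₂ = 41650 km = 4.165×10⁷ m.
Transfer ellipse a_t = (r₁ + r₂)/2 = 2.459×10⁷ m.
At r₁: circular v_c1 = √(μ/r₁) = 7276 m/s; transfer-perigee v_p = √[μ(2/r₁ − 1/a_t)] = 9469 m/s.
Δv₁ = v_p − v_c1 = 2193 m/s.
At r₂: circular v_c2 = √(μ/r₂) = 3093 m/s; transfer-apogee v_a = √[μ(2/r₂ − 1/a_t)] = 1712 m/s.
Δv₂ = v_c2 − v_a = 1382 m/s.
Total Δv = Δv₁ + Δv₂ = 3575 m/s = 3.575 km/s.

Δv_total ≈ 3.575 km/s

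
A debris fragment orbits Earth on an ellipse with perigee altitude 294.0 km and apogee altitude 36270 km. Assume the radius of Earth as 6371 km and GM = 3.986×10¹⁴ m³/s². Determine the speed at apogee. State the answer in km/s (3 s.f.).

v ≈ 1.59 km/s

r_p = 6371 + 294.0 = 6665.0 km = 6.6650×10⁶ m.
r_a = 6371 + 36270 = 42641 km = 4.2641×10⁷ m.
Semi-major axis a = (r_p + r_a)/2 = 24653 km = 2.465×10⁷ m.
Vis-viva: v² = μ(2/r − 1/a) = 3.986×10¹⁴ × (4.690×10⁻⁸ − 4.056×10⁻⁸) = 2.527×10⁶ m²/s².
v = 1590 m/s = 1.590 km/s.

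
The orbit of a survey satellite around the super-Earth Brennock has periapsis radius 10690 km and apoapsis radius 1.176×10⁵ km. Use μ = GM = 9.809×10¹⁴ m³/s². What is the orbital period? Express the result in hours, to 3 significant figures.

Semi-major axis a = (r_p + r_a)/2 = (10690 + 1.1760×10⁵)/2 = 64145 km = 6.414×10⁷ m.
By Kepler's third law T = 2π√(a³/μ) = 2π × 1.640×10⁴ = 1.031×10⁵ s.
= 28.63 hours.

T ≈ 28.6 hours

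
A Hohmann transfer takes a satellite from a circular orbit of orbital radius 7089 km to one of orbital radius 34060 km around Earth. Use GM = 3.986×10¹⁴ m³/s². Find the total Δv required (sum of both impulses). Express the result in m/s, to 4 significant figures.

Δv_total ≈ 3562 m/s

r₁ = 7089 km = 7.089×10⁶ m.
r₂ = 34060 km = 3.406×10⁷ m.
Transfer ellipse a_t = (r₁ + r₂)/2 = 2.057×10⁷ m.
At r₁: circular v_c1 = √(μ/r₁) = 7499 m/s; transfer-perigee v_p = √[μ(2/r₁ − 1/a_t)] = 9648 m/s.
Δv₁ = v_p − v_c1 = 2149 m/s.
At r₂: circular v_c2 = √(μ/r₂) = 3421 m/s; transfer-apogee v_a = √[μ(2/r₂ − 1/a_t)] = 2008 m/s.
Δv₂ = v_c2 − v_a = 1413 m/s.
Total Δv = Δv₁ + Δv₂ = 3562 m/s.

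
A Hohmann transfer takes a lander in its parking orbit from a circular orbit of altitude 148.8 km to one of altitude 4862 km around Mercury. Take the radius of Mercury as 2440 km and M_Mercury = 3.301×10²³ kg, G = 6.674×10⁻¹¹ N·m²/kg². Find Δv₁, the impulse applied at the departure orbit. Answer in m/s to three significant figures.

Δv ≈ 628 m/s

μ = GM = 6.674×10⁻¹¹ × 3.301×10²³ = 2.203×10¹³ m³/s².
r₁ = 2440 + 148.8 = 2588.8 km = 2.5888×10⁶ m.
r₂ = 2440 + 4862 = 7302.0 km = 7.3020×10⁶ m.
Transfer ellipse a_t = (r₁ + r₂)/2 = 4.945×10⁶ m.
At r₁: circular v_c1 = √(μ/r₁) = 2917 m/s; transfer-periherm v_p = √[μ(2/r₁ − 1/a_t)] = 3545 m/s.
Δv₁ = v_p − v_c1 = 627.6 m/s.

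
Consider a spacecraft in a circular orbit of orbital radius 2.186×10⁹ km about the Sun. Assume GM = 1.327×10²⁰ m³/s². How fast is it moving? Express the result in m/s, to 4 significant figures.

r = 2.186×10⁹ km = 2.186×10¹² m.
For a circular orbit v = √(μ/r) = √(1.327×10²⁰ / 2.186×10¹²) = √(6.070×10⁷) = 7791 m/s.

v ≈ 7791 m/s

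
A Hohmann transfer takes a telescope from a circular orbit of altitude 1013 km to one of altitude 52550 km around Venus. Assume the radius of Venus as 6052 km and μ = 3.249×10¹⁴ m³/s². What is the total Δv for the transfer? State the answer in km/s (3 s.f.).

Δv_total ≈ 3.54 km/s

r₁ = 6052 + 1013 = 7065.0 km = 7.0650×10⁶ m.
r₂ = 6052 + 52550 = 58602 km = 5.8602×10⁷ m.
Transfer ellipse a_t = (r₁ + r₂)/2 = 3.283×10⁷ m.
At r₁: circular v_c1 = √(μ/r₁) = 6781 m/s; transfer-periapsis v_p = √[μ(2/r₁ − 1/a_t)] = 9060 m/s.
Δv₁ = v_p − v_c1 = 2278 m/s.
At r₂: circular v_c2 = √(μ/r₂) = 2355 m/s; transfer-apoapsis v_a = √[μ(2/r₂ − 1/a_t)] = 1092 m/s.
Δv₂ = v_c2 − v_a = 1262 m/s.
Total Δv = Δv₁ + Δv₂ = 3541 m/s = 3.541 km/s.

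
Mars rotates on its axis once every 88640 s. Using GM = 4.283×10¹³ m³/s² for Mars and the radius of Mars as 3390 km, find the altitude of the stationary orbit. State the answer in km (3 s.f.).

A synchronous orbit has period T, so by Kepler's third law a = (μT²/4π²)^(1/3).
μT²/4π² = 4.283×10¹³ × (8.864×10⁴)² / 39.48 = 8.524×10²¹ m³.
a = 2.043×10⁷ m = 20428 km.
Altitude h = a − R = 20428 − 3390 = 17038 km.

h_sync ≈ 17000 km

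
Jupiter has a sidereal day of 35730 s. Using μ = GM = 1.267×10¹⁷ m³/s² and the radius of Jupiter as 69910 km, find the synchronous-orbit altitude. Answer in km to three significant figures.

A synchronous orbit has period T, so by Kepler's third law a = (μT²/4π²)^(1/3).
μT²/4π² = 1.267×10¹⁷ × (3.573×10⁴)² / 39.48 = 4.097×10²⁴ m³.
a = 1.600×10⁸ m = 1.6002×10⁵ km.
Altitude h = a − R = 1.6002×10⁵ − 69910 = 90105 km.

h_sync ≈ 90100 km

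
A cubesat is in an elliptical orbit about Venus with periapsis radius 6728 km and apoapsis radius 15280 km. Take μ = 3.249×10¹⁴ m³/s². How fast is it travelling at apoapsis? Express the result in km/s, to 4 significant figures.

Semi-major axis a = (r_p + r_a)/2 = 11004 km = 1.100×10⁷ m.
Vis-viva: v² = μ(2/r − 1/a) = 3.249×10¹⁴ × (1.309×10⁻⁷ − 9.088×10⁻⁸) = 1.300×10⁷ m²/s².
v = 3606 m/s = 3.606 km/s.

v ≈ 3.606 km/s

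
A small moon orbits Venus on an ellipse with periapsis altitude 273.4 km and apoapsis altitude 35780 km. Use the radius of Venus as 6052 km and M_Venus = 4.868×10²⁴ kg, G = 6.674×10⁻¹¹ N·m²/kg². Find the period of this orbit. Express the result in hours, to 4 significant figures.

T ≈ 11.44 hours

μ = GM = 6.674×10⁻¹¹ × 4.868×10²⁴ = 3.249×10¹⁴ m³/s².
r_p = 6052 + 273.4 = 6325.4 km = 6.3254×10⁶ m.
r_a = 6052 + 35780 = 41832 km = 4.1832×10⁷ m.
Semi-major axis a = (r_p + r_a)/2 = (6325.4 + 41832)/2 = 24079 km = 2.408×10⁷ m.
By Kepler's third law T = 2π√(a³/μ) = 2π × 6.555×10³ = 4.119×10⁴ s.
= 11.44 hours.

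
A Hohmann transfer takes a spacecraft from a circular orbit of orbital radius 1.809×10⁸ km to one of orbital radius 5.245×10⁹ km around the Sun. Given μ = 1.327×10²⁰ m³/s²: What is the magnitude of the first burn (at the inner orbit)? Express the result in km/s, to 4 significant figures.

Δv ≈ 10.57 km/s

r₁ = 1.809×10⁸ km = 1.809×10¹¹ m.
r₂ = 5.245×10⁹ km = 5.245×10¹² m.
Transfer ellipse a_t = (r₁ + r₂)/2 = 2.713×10¹² m.
At r₁: circular v_c1 = √(μ/r₁) = 27080 m/s; transfer-perihelion v_p = √[μ(2/r₁ − 1/a_t)] = 37660 m/s.
Δv₁ = v_p − v_c1 = 10570 m/s.
= 10.57 km/s.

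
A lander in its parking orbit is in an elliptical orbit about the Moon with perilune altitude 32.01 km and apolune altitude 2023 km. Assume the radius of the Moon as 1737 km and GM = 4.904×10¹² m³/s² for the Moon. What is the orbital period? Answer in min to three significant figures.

T ≈ 217 min

r_p = 1737 + 32.01 = 1769.0 km = 1.7690×10⁶ m.
r_a = 1737 + 2023 = 3760.0 km = 3.7600×10⁶ m.
Semi-major axis a = (r_p + r_a)/2 = (1769.0 + 3760.0)/2 = 2764.5 km = 2.765×10⁶ m.
By Kepler's third law T = 2π√(a³/μ) = 2π × 2.076×10³ = 1.304×10⁴ s.
= 217.4 min.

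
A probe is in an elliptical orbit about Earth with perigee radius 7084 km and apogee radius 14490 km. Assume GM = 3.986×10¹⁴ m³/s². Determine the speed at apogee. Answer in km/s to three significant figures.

Semi-major axis a = (r_p + r_a)/2 = 10787 km = 1.079×10⁷ m.
Vis-viva: v² = μ(2/r − 1/a) = 3.986×10¹⁴ × (1.380×10⁻⁷ − 9.270×10⁻⁸) = 1.807×10⁷ m²/s².
v = 4250 m/s = 4.250 km/s.

v ≈ 4.25 km/s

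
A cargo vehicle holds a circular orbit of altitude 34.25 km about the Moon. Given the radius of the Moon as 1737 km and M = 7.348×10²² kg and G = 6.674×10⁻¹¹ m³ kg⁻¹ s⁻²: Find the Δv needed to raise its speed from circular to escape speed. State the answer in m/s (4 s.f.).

μ = GM = 6.674×10⁻¹¹ × 7.348×10²² = 4.904×10¹² m³/s².
r = 1737 + 34.25 = 1771.2 km = 1.7712×10⁶ m.
Circular speed v_c = √(μ/r) = 1664 m/s.
Escape speed v_esc = √(2μ/r) = √2 × v_c = 2353 m/s.
Δv = v_esc − v_c = 689.2 m/s.

Δv ≈ 689.2 m/s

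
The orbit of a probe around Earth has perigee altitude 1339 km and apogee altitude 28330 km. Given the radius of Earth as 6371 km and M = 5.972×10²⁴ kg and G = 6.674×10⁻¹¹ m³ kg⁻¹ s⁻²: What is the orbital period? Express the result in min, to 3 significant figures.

T ≈ 512 min

μ = GM = 6.674×10⁻¹¹ × 5.972×10²⁴ = 3.986×10¹⁴ m³/s².
r_p = 6371 + 1339 = 7710.0 km = 7.7100×10⁶ m.
r_a = 6371 + 28330 = 34701 km = 3.4701×10⁷ m.
Semi-major axis a = (r_p + r_a)/2 = (7710.0 + 34701)/2 = 21206 km = 2.121×10⁷ m.
By Kepler's third law T = 2π√(a³/μ) = 2π × 4.891×10³ = 3.073×10⁴ s.
= 512.2 min.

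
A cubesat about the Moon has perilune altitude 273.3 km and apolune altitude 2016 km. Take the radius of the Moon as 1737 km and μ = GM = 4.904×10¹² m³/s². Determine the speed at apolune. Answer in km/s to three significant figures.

v ≈ 0.955 km/s

r_p = 1737 + 273.3 = 2010.3 km = 2.0103×10⁶ m.
r_a = 1737 + 2016 = 3753.0 km = 3.7530×10⁶ m.
Semi-major axis a = (r_p + r_a)/2 = 2881.7 km = 2.882×10⁶ m.
Vis-viva: v² = μ(2/r − 1/a) = 4.904×10¹² × (5.329×10⁻⁷ − 3.470×10⁻⁷) = 9.116×10⁵ m²/s².
v = 954.8 m/s = 0.9548 km/s.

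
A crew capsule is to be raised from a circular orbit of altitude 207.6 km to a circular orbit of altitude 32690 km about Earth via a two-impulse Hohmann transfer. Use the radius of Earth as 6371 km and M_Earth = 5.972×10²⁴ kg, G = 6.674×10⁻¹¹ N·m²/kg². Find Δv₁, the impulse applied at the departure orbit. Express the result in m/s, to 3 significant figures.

Δv ≈ 2400 m/s

μ = GM = 6.674×10⁻¹¹ × 5.972×10²⁴ = 3.986×10¹⁴ m³/s².
r₁ = 6371 + 207.6 = 6578.6 km = 6.5786×10⁶ m.
r₂ = 6371 + 32690 = 39061 km = 3.9061×10⁷ m.
Transfer ellipse a_t = (r₁ + r₂)/2 = 2.282×10⁷ m.
At r₁: circular v_c1 = √(μ/r₁) = 7784 m/s; transfer-perigee v_p = √[μ(2/r₁ − 1/a_t)] = 10180 m/s.
Δv₁ = v_p − v_c1 = 2400 m/s.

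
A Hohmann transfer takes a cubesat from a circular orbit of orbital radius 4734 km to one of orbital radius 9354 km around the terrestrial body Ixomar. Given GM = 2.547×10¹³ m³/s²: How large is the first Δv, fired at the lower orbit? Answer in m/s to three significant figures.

r₁ = 4734 km = 4.734×10⁶ m.
r₂ = 9354 km = 9.354×10⁶ m.
Transfer ellipse a_t = (r₁ + r₂)/2 = 7.044×10⁶ m.
At r₁: circular v_c1 = √(μ/r₁) = 2320 m/s; transfer-periapsis v_p = √[μ(2/r₁ − 1/a_t)] = 2673 m/s.
Δv₁ = v_p − v_c1 = 353.4 m/s.

Δv ≈ 353 m/s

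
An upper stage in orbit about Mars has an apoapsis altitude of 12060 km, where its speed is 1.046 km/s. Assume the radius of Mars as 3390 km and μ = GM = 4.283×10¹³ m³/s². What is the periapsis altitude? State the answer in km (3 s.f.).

periapsis altitude ≈ 408 km

r_a = 3390 + 12060 = 15450 km = 1.545×10⁷ m.
Specific energy ε = v²/2 − μ/r = -2.225×10⁶ J/kg, so a = −μ/(2ε) = 9.624×10⁶ m.
The apsides satisfy r_p + r_a = 2a, so the periapsis radius is 2a − r_a = 3.798×10⁶ m = 3798.5 km.
Periapsis altitude = 3798.5 − 3390 = 408.48 km.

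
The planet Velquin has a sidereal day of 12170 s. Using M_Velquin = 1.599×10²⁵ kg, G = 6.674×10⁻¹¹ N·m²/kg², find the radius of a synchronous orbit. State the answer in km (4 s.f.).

r_sync ≈ 15880 km

μ = GM = 6.674×10⁻¹¹ × 1.599×10²⁵ = 1.067×10¹⁵ m³/s².
A synchronous orbit has period T, so by Kepler's third law a = (μT²/4π²)^(1/3).
μT²/4π² = 1.067×10¹⁵ × (1.217×10⁴)² / 39.48 = 4.004×10²¹ m³.
a = 1.588×10⁷ m = 15879 km.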